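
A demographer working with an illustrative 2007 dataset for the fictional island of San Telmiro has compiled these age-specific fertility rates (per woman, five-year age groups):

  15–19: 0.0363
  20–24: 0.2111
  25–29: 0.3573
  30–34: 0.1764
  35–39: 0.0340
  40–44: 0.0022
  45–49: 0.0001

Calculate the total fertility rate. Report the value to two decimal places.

4.09

Sum of ASFRs = 0.0363 + 0.2111 + 0.3573 + 0.1764 + 0.0340 + 0.0022 + 0.0001 = 0.8174
TFR = 5 × 0.8174 = 4.087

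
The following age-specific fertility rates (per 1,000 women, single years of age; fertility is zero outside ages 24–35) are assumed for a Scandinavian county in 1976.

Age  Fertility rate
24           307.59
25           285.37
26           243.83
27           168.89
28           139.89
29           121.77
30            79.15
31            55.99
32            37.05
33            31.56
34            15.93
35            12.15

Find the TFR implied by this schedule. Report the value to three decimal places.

Sum of ASFRs = 307.59 + 285.37 + 243.83 + 168.89 + 139.89 + 121.77 + 79.15 + 55.99 + 37.05 + 31.56 + 15.93 + 12.15 = 1499.17
TFR = 1499.17 / 1000 = 1.49917

1.499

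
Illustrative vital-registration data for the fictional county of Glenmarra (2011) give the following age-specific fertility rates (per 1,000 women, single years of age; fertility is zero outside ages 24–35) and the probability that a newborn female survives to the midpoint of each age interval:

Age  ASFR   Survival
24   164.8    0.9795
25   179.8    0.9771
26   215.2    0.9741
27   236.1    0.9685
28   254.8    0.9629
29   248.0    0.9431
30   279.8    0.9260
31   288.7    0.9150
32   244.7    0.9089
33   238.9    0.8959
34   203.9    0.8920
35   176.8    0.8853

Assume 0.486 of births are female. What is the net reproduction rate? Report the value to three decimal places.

Proportion female at birth = 0.486.
Each age group contributes 1 × ASFR × survival:
  24: 1 × 164.8/1000 × 0.9795 = 0.16142
  25: 1 × 179.8/1000 × 0.9771 = 0.17568
  26: 1 × 215.2/1000 × 0.9741 = 0.20963
  27: 1 × 236.1/1000 × 0.9685 = 0.22866
  28: 1 × 254.8/1000 × 0.9629 = 0.24535
  29: 1 × 248.0/1000 × 0.9431 = 0.23389
  30: 1 × 279.8/1000 × 0.9260 = 0.25909
  31: 1 × 288.7/1000 × 0.9150 = 0.26416
  32: 1 × 244.7/1000 × 0.9089 = 0.22241
  33: 1 × 238.9/1000 × 0.8959 = 0.21403
  34: 1 × 203.9/1000 × 0.8920 = 0.18188
  35: 1 × 176.8/1000 × 0.8853 = 0.15652
Sum = 2.55272
NRR = 0.486 × 2.55272 = 1.24062

1.241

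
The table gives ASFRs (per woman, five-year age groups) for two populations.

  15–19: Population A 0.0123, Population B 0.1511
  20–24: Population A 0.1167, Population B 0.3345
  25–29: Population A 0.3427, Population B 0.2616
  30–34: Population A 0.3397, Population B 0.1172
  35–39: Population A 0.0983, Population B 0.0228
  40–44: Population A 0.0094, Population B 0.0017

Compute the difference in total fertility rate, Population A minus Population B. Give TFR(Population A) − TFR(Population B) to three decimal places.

0.151

Population A:
  Sum of ASFRs = 0.0123 + 0.1167 + 0.3427 + 0.3397 + 0.0983 + 0.0094 = 0.9191
  TFR = 5 × 0.9191 = 4.5955
Population B:
  Sum of ASFRs = 0.1511 + 0.3345 + 0.2616 + 0.1172 + 0.0228 + 0.0017 = 0.8889
  TFR = 5 × 0.8889 = 4.4445
Difference = 4.5955 − 4.4445 = 0.151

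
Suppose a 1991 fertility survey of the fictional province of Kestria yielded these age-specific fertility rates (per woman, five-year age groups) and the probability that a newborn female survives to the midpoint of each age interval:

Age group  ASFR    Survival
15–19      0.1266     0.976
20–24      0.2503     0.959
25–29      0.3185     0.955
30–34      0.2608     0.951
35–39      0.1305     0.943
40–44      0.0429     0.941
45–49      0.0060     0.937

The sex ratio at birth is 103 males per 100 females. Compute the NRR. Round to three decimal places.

Proportion female at birth = 100 / (100 + 103) = 0.49261.
Weighting each age-specific rate by interval width and survival:
  15–19: 5 × 0.1266 × 0.976 = 0.61781
  20–24: 5 × 0.2503 × 0.959 = 1.20019
  25–29: 5 × 0.3185 × 0.955 = 1.52084
  30–34: 5 × 0.2608 × 0.951 = 1.24010
  35–39: 5 × 0.1305 × 0.943 = 0.61531
  40–44: 5 × 0.0429 × 0.941 = 0.20184
  45–49: 5 × 0.0060 × 0.937 = 0.02811
Sum = 5.42420
NRR = 0.49261 × 5.42420 = 2.67202

2.672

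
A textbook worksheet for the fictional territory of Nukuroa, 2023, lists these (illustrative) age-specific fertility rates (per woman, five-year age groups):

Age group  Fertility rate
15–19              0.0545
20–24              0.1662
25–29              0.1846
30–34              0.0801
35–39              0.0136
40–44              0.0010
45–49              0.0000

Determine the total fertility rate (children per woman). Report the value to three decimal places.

Sum of ASFRs = 0.0545 + 0.1662 + 0.1846 + 0.0801 + 0.0136 + 0.0010 + 0.0000 = 0.5000
TFR = 5 × 0.5000 = 2.5

2.500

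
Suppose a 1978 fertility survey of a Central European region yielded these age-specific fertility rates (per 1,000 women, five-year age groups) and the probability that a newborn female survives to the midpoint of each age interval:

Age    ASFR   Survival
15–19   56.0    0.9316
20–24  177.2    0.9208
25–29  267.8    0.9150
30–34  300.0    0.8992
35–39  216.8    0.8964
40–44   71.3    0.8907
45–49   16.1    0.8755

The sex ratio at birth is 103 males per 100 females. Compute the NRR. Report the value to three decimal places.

2.468

Proportion female at birth = 100 / (100 + 103) = 0.49261.
Weighting each age-specific rate by interval width and survival:
  15–19: 5 × 56.0/1000 × 0.9316 = 0.26085
  20–24: 5 × 177.2/1000 × 0.9208 = 0.81583
  25–29: 5 × 267.8/1000 × 0.9150 = 1.22519
  30–34: 5 × 300.0/1000 × 0.8992 = 1.34880
  35–39: 5 × 216.8/1000 × 0.8964 = 0.97170
  40–44: 5 × 71.3/1000 × 0.8907 = 0.31753
  45–49: 5 × 16.1/1000 × 0.8755 = 0.07048
Sum = 5.01038
NRR = 0.49261 × 5.01038 = 2.46816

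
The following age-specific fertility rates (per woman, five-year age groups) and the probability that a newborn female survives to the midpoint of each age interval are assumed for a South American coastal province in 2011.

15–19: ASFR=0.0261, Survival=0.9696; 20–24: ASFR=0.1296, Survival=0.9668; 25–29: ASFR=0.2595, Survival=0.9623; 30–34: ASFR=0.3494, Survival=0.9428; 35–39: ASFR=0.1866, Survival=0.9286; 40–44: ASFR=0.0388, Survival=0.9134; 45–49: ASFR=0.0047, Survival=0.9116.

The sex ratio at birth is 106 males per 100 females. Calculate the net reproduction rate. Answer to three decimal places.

2.288

Proportion female at birth = 100 / (100 + 106) = 0.48544.
Weighting each age-specific rate by interval width and survival:
  15–19: 5 × 0.0261 × 0.9696 = 0.12653
  20–24: 5 × 0.1296 × 0.9668 = 0.62649
  25–29: 5 × 0.2595 × 0.9623 = 1.24858
  30–34: 5 × 0.3494 × 0.9428 = 1.64707
  35–39: 5 × 0.1866 × 0.9286 = 0.86638
  40–44: 5 × 0.0388 × 0.9134 = 0.17720
  45–49: 5 × 0.0047 × 0.9116 = 0.02142
Sum = 4.71367
NRR = 0.48544 × 4.71367 = 2.28820
An NRR exceeding 1 indicates intrinsic growth under these rates.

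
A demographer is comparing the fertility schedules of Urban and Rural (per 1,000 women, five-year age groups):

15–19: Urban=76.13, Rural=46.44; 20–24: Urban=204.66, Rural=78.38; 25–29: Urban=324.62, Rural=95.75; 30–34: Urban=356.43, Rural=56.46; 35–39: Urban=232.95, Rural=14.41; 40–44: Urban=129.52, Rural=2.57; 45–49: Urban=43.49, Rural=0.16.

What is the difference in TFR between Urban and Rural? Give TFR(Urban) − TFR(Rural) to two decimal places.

5.37

Urban:
  Sum of ASFRs = 76.13 + 204.66 + 324.62 + 356.43 + 232.95 + 129.52 + 43.49 = 1367.80
  TFR = 5 × 1367.80 / 1000 = 6.839
Rural:
  Sum of ASFRs = 46.44 + 78.38 + 95.75 + 56.46 + 14.41 + 2.57 + 0.16 = 294.17
  TFR = 5 × 294.17 / 1000 = 1.47085
Difference = 6.839 − 1.47085 = 5.36815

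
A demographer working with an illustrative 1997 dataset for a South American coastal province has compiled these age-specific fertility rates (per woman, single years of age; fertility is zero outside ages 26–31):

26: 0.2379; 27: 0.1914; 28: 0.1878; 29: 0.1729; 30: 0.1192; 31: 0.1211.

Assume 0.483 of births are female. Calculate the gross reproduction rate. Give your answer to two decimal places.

Proportion female at birth = 0.483.
Sum of ASFRs = 0.2379 + 0.1914 + 0.1878 + 0.1729 + 0.1192 + 0.1211 = 1.0303
TFR = 1.0303
GRR = 0.483 × 1.0303 = 0.49763

0.50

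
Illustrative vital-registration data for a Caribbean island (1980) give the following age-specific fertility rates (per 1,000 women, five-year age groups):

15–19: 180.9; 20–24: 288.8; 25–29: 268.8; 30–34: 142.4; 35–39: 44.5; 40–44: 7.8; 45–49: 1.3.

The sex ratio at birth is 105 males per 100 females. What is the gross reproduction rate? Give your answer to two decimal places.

2.28

Proportion female at birth = 100 / (100 + 105) = 0.48780.
Sum of ASFRs = 180.9 + 288.8 + 268.8 + 142.4 + 44.5 + 7.8 + 1.3 = 934.5
TFR = 5 × 934.5 / 1000 = 4.6725
GRR = 0.48780 × 4.6725 = 2.27925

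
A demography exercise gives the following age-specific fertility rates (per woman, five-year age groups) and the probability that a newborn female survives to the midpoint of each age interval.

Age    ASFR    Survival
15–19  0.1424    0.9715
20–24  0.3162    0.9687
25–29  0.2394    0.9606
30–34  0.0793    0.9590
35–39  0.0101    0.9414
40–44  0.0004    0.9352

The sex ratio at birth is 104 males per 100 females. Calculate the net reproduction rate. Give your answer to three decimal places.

Proportion female at birth = 100 / (100 + 104) = 0.49020.
Each age group contributes 5 × ASFR × survival:
  15–19: 5 × 0.1424 × 0.9715 = 0.69171
  20–24: 5 × 0.3162 × 0.9687 = 1.53151
  25–29: 5 × 0.2394 × 0.9606 = 1.14984
  30–34: 5 × 0.0793 × 0.9590 = 0.38024
  35–39: 5 × 0.0101 × 0.9414 = 0.04754
  40–44: 5 × 0.0004 × 0.9352 = 0.00187
Sum = 3.80271
NRR = 0.49020 × 3.80271 = 1.86409

1.864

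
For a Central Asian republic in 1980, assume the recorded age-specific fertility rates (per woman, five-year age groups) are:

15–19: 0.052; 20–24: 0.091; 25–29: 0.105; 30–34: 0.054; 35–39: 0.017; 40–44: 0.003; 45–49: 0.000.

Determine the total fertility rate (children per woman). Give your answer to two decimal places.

1.61

Sum of ASFRs = 0.052 + 0.091 + 0.105 + 0.054 + 0.017 + 0.003 + 0.000 = 0.322
TFR = 5 × 0.322 = 1.61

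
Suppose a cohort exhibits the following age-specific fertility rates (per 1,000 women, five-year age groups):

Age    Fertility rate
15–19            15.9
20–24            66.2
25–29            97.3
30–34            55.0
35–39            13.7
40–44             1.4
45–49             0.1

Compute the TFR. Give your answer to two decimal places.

Sum of ASFRs = 15.9 + 66.2 + 97.3 + 55.0 + 13.7 + 1.4 + 0.1 = 249.6
TFR = 5 × 249.6 / 1000 = 1.248

1.25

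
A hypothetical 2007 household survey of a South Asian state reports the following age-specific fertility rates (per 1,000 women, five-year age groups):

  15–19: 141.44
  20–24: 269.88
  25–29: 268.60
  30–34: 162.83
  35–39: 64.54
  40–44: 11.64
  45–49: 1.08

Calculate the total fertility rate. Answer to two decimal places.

Sum of ASFRs = 141.44 + 269.88 + 268.60 + 162.83 + 64.54 + 11.64 + 1.08 = 920.01
TFR = 5 × 920.01 / 1000 = 4.60005

4.60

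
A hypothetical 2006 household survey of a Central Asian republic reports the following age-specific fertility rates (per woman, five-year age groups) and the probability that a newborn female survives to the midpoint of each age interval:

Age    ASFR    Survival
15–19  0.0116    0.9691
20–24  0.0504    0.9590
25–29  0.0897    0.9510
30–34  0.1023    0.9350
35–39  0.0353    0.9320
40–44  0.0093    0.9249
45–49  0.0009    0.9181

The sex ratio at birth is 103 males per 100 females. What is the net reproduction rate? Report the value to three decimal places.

Proportion female at birth = 100 / (100 + 103) = 0.49261.
Each age group contributes 5 × ASFR × survival:
  15–19: 5 × 0.0116 × 0.9691 = 0.05621
  20–24: 5 × 0.0504 × 0.9590 = 0.24167
  25–29: 5 × 0.0897 × 0.9510 = 0.42652
  30–34: 5 × 0.1023 × 0.9350 = 0.47825
  35–39: 5 × 0.0353 × 0.9320 = 0.16450
  40–44: 5 × 0.0093 × 0.9249 = 0.04301
  45–49: 5 × 0.0009 × 0.9181 = 0.00413
Sum = 1.41429
NRR = 0.49261 × 1.41429 = 0.69669

0.697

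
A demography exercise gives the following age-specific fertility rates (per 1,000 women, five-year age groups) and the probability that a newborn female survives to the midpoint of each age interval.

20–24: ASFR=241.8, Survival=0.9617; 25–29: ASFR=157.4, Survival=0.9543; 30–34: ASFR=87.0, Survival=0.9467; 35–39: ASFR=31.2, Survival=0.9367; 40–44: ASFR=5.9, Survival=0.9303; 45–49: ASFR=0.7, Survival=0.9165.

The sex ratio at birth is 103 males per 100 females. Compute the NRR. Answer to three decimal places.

1.233

Proportion female at birth = 100 / (100 + 103) = 0.49261.
Each age group contributes 5 × ASFR × survival:
  20–24: 5 × 241.8/1000 × 0.9617 = 1.16270
  25–29: 5 × 157.4/1000 × 0.9543 = 0.75103
  30–34: 5 × 87.0/1000 × 0.9467 = 0.41181
  35–39: 5 × 31.2/1000 × 0.9367 = 0.14613
  40–44: 5 × 5.9/1000 × 0.9303 = 0.02744
  45–49: 5 × 0.7/1000 × 0.9165 = 0.00321
Sum = 2.50232
NRR = 0.49261 × 2.50232 = 1.23267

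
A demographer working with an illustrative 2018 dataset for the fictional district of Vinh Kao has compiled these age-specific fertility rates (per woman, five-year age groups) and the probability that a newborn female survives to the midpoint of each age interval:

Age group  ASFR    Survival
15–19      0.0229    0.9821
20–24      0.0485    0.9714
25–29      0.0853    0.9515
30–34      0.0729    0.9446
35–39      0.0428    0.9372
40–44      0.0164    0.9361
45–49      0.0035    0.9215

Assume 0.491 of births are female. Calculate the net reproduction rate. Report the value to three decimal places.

Proportion female at birth = 0.491.
Weighting each age-specific rate by interval width and survival:
  15–19: 5 × 0.0229 × 0.9821 = 0.11245
  20–24: 5 × 0.0485 × 0.9714 = 0.23556
  25–29: 5 × 0.0853 × 0.9515 = 0.40581
  30–34: 5 × 0.0729 × 0.9446 = 0.34431
  35–39: 5 × 0.0428 × 0.9372 = 0.20056
  40–44: 5 × 0.0164 × 0.9361 = 0.07676
  45–49: 5 × 0.0035 × 0.9215 = 0.01613
Sum = 1.39158
NRR = 0.491 × 1.39158 = 0.68327
An NRR under 1 implies long-run decline under these rates.

0.683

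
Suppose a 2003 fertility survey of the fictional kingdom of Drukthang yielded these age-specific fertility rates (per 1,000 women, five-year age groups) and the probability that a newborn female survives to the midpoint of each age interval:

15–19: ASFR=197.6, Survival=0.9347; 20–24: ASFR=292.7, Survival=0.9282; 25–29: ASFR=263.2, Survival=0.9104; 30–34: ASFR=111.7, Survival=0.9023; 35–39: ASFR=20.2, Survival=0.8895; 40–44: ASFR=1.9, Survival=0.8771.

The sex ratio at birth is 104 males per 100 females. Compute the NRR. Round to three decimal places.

Proportion female at birth = 100 / (100 + 104) = 0.49020.
Weighting each age-specific rate by interval width and survival:
  15–19: 5 × 197.6/1000 × 0.9347 = 0.92348
  20–24: 5 × 292.7/1000 × 0.9282 = 1.35842
  25–29: 5 × 263.2/1000 × 0.9104 = 1.19809
  30–34: 5 × 111.7/1000 × 0.9023 = 0.50393
  35–39: 5 × 20.2/1000 × 0.8895 = 0.08984
  40–44: 5 × 1.9/1000 × 0.8771 = 0.00833
Sum = 4.08209
NRR = 0.49020 × 4.08209 = 2.00104

2.001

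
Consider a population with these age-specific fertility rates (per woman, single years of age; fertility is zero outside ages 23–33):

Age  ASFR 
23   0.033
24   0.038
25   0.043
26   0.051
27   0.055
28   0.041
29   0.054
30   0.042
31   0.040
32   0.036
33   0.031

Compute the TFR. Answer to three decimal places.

Sum of ASFRs = 0.033 + 0.038 + 0.043 + 0.051 + 0.055 + 0.041 + 0.054 + 0.042 + 0.040 + 0.036 + 0.031 = 0.464
TFR = 0.464

0.464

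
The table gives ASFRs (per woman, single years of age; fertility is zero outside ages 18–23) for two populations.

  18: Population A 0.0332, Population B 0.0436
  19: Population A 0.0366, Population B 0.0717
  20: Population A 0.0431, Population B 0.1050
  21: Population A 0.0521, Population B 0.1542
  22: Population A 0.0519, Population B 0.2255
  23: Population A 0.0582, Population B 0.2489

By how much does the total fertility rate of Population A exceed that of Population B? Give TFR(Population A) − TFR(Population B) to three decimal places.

Population A:
  Sum of ASFRs = 0.0332 + 0.0366 + 0.0431 + 0.0521 + 0.0519 + 0.0582 = 0.2751
  TFR = 0.2751
Population B:
  Sum of ASFRs = 0.0436 + 0.0717 + 0.1050 + 0.1542 + 0.2255 + 0.2489 = 0.8489
  TFR = 0.8489
Difference = 0.2751 − 0.8489 = -0.5738

-0.574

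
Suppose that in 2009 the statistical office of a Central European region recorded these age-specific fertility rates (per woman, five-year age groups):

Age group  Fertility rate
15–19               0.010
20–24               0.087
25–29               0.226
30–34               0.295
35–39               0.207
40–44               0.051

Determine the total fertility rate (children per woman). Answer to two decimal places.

Sum of ASFRs = 0.010 + 0.087 + 0.226 + 0.295 + 0.207 + 0.051 = 0.876
TFR = 5 × 0.876 = 4.38

4.38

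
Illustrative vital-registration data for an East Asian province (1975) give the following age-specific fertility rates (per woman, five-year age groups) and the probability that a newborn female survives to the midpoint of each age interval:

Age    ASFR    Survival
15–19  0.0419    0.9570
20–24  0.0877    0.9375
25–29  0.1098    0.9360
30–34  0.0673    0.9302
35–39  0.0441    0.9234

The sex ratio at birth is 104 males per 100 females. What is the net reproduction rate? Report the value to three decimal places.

Proportion female at birth = 100 / (100 + 104) = 0.49020.
Each age group contributes 5 × ASFR × survival:
  15–19: 5 × 0.0419 × 0.9570 = 0.20049
  20–24: 5 × 0.0877 × 0.9375 = 0.41109
  25–29: 5 × 0.1098 × 0.9360 = 0.51386
  30–34: 5 × 0.0673 × 0.9302 = 0.31301
  35–39: 5 × 0.0441 × 0.9234 = 0.20361
Sum = 1.64206
NRR = 0.49020 × 1.64206 = 0.80494
With NRR below 1 the population is below replacement fertility.

0.805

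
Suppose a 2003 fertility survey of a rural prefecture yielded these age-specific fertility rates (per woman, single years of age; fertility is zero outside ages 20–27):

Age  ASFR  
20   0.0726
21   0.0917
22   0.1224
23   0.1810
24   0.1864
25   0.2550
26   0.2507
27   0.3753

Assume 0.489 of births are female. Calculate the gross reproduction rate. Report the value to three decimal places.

0.751

Proportion female at birth = 0.489.
Sum of ASFRs = 0.0726 + 0.0917 + 0.1224 + 0.1810 + 0.1864 + 0.2550 + 0.2507 + 0.3753 = 1.5351
TFR = 1.5351
GRR = 0.489 × 1.5351 = 0.75066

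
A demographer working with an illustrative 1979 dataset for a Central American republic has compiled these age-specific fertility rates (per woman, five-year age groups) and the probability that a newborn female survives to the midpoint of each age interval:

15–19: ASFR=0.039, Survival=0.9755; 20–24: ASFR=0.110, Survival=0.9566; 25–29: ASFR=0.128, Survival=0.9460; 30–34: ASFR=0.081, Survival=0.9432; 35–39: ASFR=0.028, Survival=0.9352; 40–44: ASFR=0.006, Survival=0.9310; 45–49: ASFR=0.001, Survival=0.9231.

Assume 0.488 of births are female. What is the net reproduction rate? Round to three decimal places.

Proportion female at birth = 0.488.
Each age group contributes 5 × ASFR × survival:
  15–19: 5 × 0.039 × 0.9755 = 0.19022
  20–24: 5 × 0.110 × 0.9566 = 0.52613
  25–29: 5 × 0.128 × 0.9460 = 0.60544
  30–34: 5 × 0.081 × 0.9432 = 0.38200
  35–39: 5 × 0.028 × 0.9352 = 0.13093
  40–44: 5 × 0.006 × 0.9310 = 0.02793
  45–49: 5 × 0.001 × 0.9231 = 0.00462
Sum = 1.86727
NRR = 0.488 × 1.86727 = 0.91123
NRR < 1, so the cohort does not fully replace itself.

0.911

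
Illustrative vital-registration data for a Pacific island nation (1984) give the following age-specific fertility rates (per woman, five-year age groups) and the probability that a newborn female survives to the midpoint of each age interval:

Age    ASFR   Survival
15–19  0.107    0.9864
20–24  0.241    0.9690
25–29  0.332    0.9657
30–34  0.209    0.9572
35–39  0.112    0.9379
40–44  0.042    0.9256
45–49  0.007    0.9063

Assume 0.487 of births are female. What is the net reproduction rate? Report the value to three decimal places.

Proportion female at birth = 0.487.
Survival-weighted fertility by age (5·fₓ·Sₓ):
  15–19: 5 × 0.107 × 0.9864 = 0.52772
  20–24: 5 × 0.241 × 0.9690 = 1.16765
  25–29: 5 × 0.332 × 0.9657 = 1.60306
  30–34: 5 × 0.209 × 0.9572 = 1.00027
  35–39: 5 × 0.112 × 0.9379 = 0.52522
  40–44: 5 × 0.042 × 0.9256 = 0.19438
  45–49: 5 × 0.007 × 0.9063 = 0.03172
Sum = 5.05002
NRR = 0.487 × 5.05002 = 2.45936

2.459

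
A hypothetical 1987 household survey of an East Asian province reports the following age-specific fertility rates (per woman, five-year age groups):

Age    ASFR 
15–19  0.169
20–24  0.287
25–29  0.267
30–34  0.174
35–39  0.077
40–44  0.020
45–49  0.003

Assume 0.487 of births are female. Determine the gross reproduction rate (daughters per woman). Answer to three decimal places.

Proportion female at birth = 0.487.
Sum of ASFRs = 0.169 + 0.287 + 0.267 + 0.174 + 0.077 + 0.020 + 0.003 = 0.997
TFR = 5 × 0.997 = 4.985
GRR = 0.487 × 4.985 = 2.42770

2.428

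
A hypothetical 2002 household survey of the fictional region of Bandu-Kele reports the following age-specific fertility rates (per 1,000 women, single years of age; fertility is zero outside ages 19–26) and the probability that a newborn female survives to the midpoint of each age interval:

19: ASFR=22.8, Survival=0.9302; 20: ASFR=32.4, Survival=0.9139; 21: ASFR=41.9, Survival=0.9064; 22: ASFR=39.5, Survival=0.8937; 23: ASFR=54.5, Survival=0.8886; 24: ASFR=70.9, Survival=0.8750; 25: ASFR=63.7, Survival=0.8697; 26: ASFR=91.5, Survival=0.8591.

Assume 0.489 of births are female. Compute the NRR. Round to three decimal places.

Proportion female at birth = 0.489.
Each age group contributes 1 × ASFR × survival:
  19: 1 × 22.8/1000 × 0.9302 = 0.02121
  20: 1 × 32.4/1000 × 0.9139 = 0.02961
  21: 1 × 41.9/1000 × 0.9064 = 0.03798
  22: 1 × 39.5/1000 × 0.8937 = 0.03530
  23: 1 × 54.5/1000 × 0.8886 = 0.04843
  24: 1 × 70.9/1000 × 0.8750 = 0.06204
  25: 1 × 63.7/1000 × 0.8697 = 0.05540
  26: 1 × 91.5/1000 × 0.8591 = 0.07861
Sum = 0.36858
NRR = 0.489 × 0.36858 = 0.18024

0.180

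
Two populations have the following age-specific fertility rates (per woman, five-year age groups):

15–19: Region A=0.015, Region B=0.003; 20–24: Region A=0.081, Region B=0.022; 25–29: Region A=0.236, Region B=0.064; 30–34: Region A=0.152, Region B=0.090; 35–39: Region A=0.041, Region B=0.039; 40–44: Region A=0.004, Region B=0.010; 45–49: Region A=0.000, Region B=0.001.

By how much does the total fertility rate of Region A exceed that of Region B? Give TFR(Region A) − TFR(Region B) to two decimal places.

1.50

Region A:
  Sum of ASFRs = 0.015 + 0.081 + 0.236 + 0.152 + 0.041 + 0.004 + 0.000 = 0.529
  TFR = 5 × 0.529 = 2.645
Region B:
  Sum of ASFRs = 0.003 + 0.022 + 0.064 + 0.090 + 0.039 + 0.010 + 0.001 = 0.229
  TFR = 5 × 0.229 = 1.145
Difference = 2.645 − 1.145 = 1.5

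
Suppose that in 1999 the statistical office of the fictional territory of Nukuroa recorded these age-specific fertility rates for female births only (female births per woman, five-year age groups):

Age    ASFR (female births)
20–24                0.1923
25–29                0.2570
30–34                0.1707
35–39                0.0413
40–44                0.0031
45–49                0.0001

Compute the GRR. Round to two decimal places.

Sum of female ASFRs = 0.1923 + 0.2570 + 0.1707 + 0.0413 + 0.0031 + 0.0001 = 0.6645
GRR = 5 × 0.6645 = 3.3225

3.32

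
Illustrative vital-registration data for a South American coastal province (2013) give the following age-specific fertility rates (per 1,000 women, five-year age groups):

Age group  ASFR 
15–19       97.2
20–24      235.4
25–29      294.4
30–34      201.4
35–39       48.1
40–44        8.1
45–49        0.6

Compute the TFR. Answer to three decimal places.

4.426

Sum of ASFRs = 97.2 + 235.4 + 294.4 + 201.4 + 48.1 + 8.1 + 0.6 = 885.2
TFR = 5 × 885.2 / 1000 = 4.426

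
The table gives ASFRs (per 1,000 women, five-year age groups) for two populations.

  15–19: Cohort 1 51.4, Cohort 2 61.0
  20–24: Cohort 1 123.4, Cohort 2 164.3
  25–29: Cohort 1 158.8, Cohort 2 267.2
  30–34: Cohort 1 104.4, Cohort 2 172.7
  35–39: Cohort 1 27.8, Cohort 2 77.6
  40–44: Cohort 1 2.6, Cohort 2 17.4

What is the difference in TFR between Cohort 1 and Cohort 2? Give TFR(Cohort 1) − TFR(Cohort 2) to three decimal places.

-1.459

Cohort 1:
  Sum of ASFRs = 51.4 + 123.4 + 158.8 + 104.4 + 27.8 + 2.6 = 468.4
  TFR = 5 × 468.4 / 1000 = 2.342
Cohort 2:
  Sum of ASFRs = 61.0 + 164.3 + 267.2 + 172.7 + 77.6 + 17.4 = 760.2
  TFR = 5 × 760.2 / 1000 = 3.801
Difference = 2.342 − 3.801 = -1.459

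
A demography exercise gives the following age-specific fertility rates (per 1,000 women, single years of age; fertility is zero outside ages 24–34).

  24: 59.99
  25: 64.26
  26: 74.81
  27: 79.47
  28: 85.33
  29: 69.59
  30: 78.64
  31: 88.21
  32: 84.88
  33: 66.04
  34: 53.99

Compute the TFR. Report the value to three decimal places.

0.805

Sum of ASFRs = 59.99 + 64.26 + 74.81 + 79.47 + 85.33 + 69.59 + 78.64 + 88.21 + 84.88 + 66.04 + 53.99 = 805.21
TFR = 805.21 / 1000 = 0.80521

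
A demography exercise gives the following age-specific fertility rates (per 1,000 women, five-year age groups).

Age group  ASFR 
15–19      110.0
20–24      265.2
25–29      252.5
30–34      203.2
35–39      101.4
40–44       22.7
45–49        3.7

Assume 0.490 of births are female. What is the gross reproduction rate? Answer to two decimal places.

Proportion female at birth = 0.490.
Sum of ASFRs = 110.0 + 265.2 + 252.5 + 203.2 + 101.4 + 22.7 + 3.7 = 958.7
TFR = 5 × 958.7 / 1000 = 4.7935
GRR = 0.490 × 4.7935 = 2.34882

2.35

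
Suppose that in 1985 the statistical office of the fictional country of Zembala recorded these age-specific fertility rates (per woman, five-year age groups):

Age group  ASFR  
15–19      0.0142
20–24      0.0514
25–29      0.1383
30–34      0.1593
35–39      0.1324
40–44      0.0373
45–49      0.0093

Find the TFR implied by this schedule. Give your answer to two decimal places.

2.71

Sum of ASFRs = 0.0142 + 0.0514 + 0.1383 + 0.1593 + 0.1324 + 0.0373 + 0.0093 = 0.5422
TFR = 5 × 0.5422 = 2.711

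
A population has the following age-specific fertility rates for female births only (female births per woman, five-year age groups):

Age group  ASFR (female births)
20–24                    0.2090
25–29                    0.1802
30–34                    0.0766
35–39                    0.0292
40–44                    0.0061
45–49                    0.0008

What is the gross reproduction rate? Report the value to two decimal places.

Sum of female ASFRs = 0.2090 + 0.1802 + 0.0766 + 0.0292 + 0.0061 + 0.0008 = 0.5019
GRR = 5 × 0.5019 = 2.5095

2.51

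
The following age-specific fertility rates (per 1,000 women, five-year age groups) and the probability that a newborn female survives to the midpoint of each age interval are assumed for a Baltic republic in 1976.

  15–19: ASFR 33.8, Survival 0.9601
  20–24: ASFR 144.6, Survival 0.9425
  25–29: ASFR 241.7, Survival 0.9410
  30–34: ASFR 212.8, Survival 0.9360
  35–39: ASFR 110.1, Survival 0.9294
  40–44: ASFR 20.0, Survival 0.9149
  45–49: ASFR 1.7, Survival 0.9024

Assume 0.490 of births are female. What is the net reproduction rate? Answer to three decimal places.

1.758

Proportion female at birth = 0.490.
Survival-weighted fertility by age (5·fₓ·Sₓ):
  15–19: 5 × 33.8/1000 × 0.9601 = 0.16226
  20–24: 5 × 144.6/1000 × 0.9425 = 0.68143
  25–29: 5 × 241.7/1000 × 0.9410 = 1.13720
  30–34: 5 × 212.8/1000 × 0.9360 = 0.99590
  35–39: 5 × 110.1/1000 × 0.9294 = 0.51163
  40–44: 5 × 20.0/1000 × 0.9149 = 0.09149
  45–49: 5 × 1.7/1000 × 0.9024 = 0.00767
Sum = 3.58758
NRR = 0.490 × 3.58758 = 1.75791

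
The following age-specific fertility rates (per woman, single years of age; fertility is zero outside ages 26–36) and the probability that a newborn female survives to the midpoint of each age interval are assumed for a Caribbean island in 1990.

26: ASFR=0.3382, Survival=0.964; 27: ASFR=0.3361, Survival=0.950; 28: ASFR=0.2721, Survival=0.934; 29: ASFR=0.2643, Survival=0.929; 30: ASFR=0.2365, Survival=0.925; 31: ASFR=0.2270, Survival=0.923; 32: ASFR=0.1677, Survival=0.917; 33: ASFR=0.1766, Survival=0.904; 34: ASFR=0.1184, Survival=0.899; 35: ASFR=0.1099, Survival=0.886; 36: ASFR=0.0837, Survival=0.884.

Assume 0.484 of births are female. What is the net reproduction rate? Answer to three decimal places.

1.048

Proportion female at birth = 0.484.
Per-age-group product (1 × ASFR × survival probability):
  26: 1 × 0.3382 × 0.964 = 0.32602
  27: 1 × 0.3361 × 0.950 = 0.31930
  28: 1 × 0.2721 × 0.934 = 0.25414
  29: 1 × 0.2643 × 0.929 = 0.24553
  30: 1 × 0.2365 × 0.925 = 0.21876
  31: 1 × 0.2270 × 0.923 = 0.20952
  32: 1 × 0.1677 × 0.917 = 0.15378
  33: 1 × 0.1766 × 0.904 = 0.15965
  34: 1 × 0.1184 × 0.899 = 0.10644
  35: 1 × 0.1099 × 0.886 = 0.09737
  36: 1 × 0.0837 × 0.884 = 0.07399
Sum = 2.16450
NRR = 0.484 × 2.16450 = 1.04762
With NRR above 1 the population is above replacement fertility.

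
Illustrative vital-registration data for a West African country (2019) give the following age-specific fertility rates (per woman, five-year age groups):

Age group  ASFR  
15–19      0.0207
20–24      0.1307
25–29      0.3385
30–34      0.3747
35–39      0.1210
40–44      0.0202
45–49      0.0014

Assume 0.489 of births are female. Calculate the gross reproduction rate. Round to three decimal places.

2.463

Proportion female at birth = 0.489.
Sum of ASFRs = 0.0207 + 0.1307 + 0.3385 + 0.3747 + 0.1210 + 0.0202 + 0.0014 = 1.0072
TFR = 5 × 1.0072 = 5.036
GRR = 0.489 × 5.036 = 2.46260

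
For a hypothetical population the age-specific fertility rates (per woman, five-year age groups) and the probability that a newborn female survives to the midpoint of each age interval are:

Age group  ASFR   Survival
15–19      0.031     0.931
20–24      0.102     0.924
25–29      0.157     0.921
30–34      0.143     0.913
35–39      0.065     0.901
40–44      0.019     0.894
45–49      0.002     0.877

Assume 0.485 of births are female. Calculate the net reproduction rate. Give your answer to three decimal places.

Proportion female at birth = 0.485.
Weighting each age-specific rate by interval width and survival:
  15–19: 5 × 0.031 × 0.931 = 0.14431
  20–24: 5 × 0.102 × 0.924 = 0.47124
  25–29: 5 × 0.157 × 0.921 = 0.72299
  30–34: 5 × 0.143 × 0.913 = 0.65280
  35–39: 5 × 0.065 × 0.901 = 0.29283
  40–44: 5 × 0.019 × 0.894 = 0.08493
  45–49: 5 × 0.002 × 0.877 = 0.00877
Sum = 2.37787
NRR = 0.485 × 2.37787 = 1.15327
NRR > 1, so each generation more than replaces itself.

1.153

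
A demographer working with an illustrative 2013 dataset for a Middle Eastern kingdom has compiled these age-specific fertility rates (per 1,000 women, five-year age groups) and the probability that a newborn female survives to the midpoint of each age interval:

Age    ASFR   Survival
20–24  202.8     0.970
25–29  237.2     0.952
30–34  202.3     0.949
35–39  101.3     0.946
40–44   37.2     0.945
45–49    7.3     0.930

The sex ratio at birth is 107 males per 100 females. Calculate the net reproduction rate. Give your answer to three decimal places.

Proportion female at birth = 100 / (100 + 107) = 0.48309.
Survival-weighted fertility by age (5·fₓ·Sₓ):
  20–24: 5 × 202.8/1000 × 0.970 = 0.98358
  25–29: 5 × 237.2/1000 × 0.952 = 1.12907
  30–34: 5 × 202.3/1000 × 0.949 = 0.95991
  35–39: 5 × 101.3/1000 × 0.946 = 0.47915
  40–44: 5 × 37.2/1000 × 0.945 = 0.17577
  45–49: 5 × 7.3/1000 × 0.930 = 0.03395
Sum = 3.76143
NRR = 0.48309 × 3.76143 = 1.81711
With NRR above 1 the population is above replacement fertility.

1.817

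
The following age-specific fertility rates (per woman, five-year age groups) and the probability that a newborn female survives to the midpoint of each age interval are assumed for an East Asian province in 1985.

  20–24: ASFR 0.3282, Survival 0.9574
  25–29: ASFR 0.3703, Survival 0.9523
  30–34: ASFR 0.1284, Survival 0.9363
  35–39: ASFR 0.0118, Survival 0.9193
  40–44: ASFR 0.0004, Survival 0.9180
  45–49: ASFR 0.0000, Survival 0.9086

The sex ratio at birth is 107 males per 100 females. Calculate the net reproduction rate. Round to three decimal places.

Proportion female at birth = 100 / (100 + 107) = 0.48309.
Per-age-group product (5 × ASFR × survival probability):
  20–24: 5 × 0.3282 × 0.9574 = 1.57109
  25–29: 5 × 0.3703 × 0.9523 = 1.76318
  30–34: 5 × 0.1284 × 0.9363 = 0.60110
  35–39: 5 × 0.0118 × 0.9193 = 0.05424
  40–44: 5 × 0.0004 × 0.9180 = 0.00184
  45–49: 5 × 0.0000 × 0.9086 = 0.00000
Sum = 3.99145
NRR = 0.48309 × 3.99145 = 1.92823

1.928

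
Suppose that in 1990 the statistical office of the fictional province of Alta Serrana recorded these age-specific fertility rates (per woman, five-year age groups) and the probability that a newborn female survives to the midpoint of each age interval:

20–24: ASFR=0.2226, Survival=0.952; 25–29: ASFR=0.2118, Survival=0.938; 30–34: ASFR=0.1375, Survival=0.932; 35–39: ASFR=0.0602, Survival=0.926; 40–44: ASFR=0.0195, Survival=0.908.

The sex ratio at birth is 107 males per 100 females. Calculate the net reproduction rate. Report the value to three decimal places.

1.479

Proportion female at birth = 100 / (100 + 107) = 0.48309.
Each age group contributes 5 × ASFR × survival:
  20–24: 5 × 0.2226 × 0.952 = 1.05958
  25–29: 5 × 0.2118 × 0.938 = 0.99334
  30–34: 5 × 0.1375 × 0.932 = 0.64075
  35–39: 5 × 0.0602 × 0.926 = 0.27873
  40–44: 5 × 0.0195 × 0.908 = 0.08853
Sum = 3.06093
NRR = 0.48309 × 3.06093 = 1.47870
NRR > 1, so each generation more than replaces itself.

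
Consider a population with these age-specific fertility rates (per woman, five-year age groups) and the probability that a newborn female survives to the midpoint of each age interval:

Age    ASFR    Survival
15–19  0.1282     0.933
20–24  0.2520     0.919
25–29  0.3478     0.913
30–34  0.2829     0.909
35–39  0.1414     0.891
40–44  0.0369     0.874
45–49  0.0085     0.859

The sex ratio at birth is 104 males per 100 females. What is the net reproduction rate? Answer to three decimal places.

2.675

Proportion female at birth = 100 / (100 + 104) = 0.49020.
Survival-weighted fertility by age (5·fₓ·Sₓ):
  15–19: 5 × 0.1282 × 0.933 = 0.59805
  20–24: 5 × 0.2520 × 0.919 = 1.15794
  25–29: 5 × 0.3478 × 0.913 = 1.58771
  30–34: 5 × 0.2829 × 0.909 = 1.28578
  35–39: 5 × 0.1414 × 0.891 = 0.62994
  40–44: 5 × 0.0369 × 0.874 = 0.16125
  45–49: 5 × 0.0085 × 0.859 = 0.03651
Sum = 5.45718
NRR = 0.49020 × 5.45718 = 2.67511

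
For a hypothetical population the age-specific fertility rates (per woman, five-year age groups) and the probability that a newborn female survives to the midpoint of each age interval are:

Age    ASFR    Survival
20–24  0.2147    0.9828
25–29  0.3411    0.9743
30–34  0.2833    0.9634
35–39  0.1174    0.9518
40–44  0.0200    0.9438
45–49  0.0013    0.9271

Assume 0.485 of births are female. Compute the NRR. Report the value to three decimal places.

Proportion female at birth = 0.485.
Per-age-group product (5 × ASFR × survival probability):
  20–24: 5 × 0.2147 × 0.9828 = 1.05504
  25–29: 5 × 0.3411 × 0.9743 = 1.66167
  30–34: 5 × 0.2833 × 0.9634 = 1.36466
  35–39: 5 × 0.1174 × 0.9518 = 0.55871
  40–44: 5 × 0.0200 × 0.9438 = 0.09438
  45–49: 5 × 0.0013 × 0.9271 = 0.00603
Sum = 4.74049
NRR = 0.485 × 4.74049 = 2.29914
NRR > 1, so each generation more than replaces itself.

2.299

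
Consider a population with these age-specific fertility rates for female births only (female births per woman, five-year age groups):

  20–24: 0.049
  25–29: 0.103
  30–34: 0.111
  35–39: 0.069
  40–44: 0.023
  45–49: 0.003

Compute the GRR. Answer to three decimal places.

1.790

Sum of female ASFRs = 0.049 + 0.103 + 0.111 + 0.069 + 0.023 + 0.003 = 0.358
GRR = 5 × 0.358 = 1.79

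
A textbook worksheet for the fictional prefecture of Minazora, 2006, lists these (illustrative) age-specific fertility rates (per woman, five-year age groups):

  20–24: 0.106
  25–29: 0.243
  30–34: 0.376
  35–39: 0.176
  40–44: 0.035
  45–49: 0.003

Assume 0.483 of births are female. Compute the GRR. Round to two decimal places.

Proportion female at birth = 0.483.
Sum of ASFRs = 0.106 + 0.243 + 0.376 + 0.176 + 0.035 + 0.003 = 0.939
TFR = 5 × 0.939 = 4.695
GRR = 0.483 × 4.695 = 2.26769

2.27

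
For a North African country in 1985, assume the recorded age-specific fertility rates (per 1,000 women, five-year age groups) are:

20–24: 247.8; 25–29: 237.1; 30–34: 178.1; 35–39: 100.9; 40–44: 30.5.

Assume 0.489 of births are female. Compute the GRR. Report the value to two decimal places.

Proportion female at birth = 0.489.
Sum of ASFRs = 247.8 + 237.1 + 178.1 + 100.9 + 30.5 = 794.4
TFR = 5 × 794.4 / 1000 = 3.972
GRR = 0.489 × 3.972 = 1.94231

1.94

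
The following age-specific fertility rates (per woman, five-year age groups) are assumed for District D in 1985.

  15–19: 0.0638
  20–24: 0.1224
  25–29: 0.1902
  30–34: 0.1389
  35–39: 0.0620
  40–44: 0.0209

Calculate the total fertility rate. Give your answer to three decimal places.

2.991

Sum of ASFRs = 0.0638 + 0.1224 + 0.1902 + 0.1389 + 0.0620 + 0.0209 = 0.5982
TFR = 5 × 0.5982 = 2.991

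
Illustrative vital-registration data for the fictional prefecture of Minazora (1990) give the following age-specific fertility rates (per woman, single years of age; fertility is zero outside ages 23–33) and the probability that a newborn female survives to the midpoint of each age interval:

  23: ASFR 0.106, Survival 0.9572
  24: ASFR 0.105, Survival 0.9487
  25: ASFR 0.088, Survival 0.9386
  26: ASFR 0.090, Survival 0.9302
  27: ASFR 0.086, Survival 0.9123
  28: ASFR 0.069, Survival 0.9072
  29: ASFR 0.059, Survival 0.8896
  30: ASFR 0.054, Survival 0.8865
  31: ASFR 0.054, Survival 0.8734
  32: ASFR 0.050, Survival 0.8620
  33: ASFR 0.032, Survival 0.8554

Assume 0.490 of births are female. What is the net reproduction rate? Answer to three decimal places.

Proportion female at birth = 0.490.
Survival-weighted fertility by age (1·fₓ·Sₓ):
  23: 1 × 0.106 × 0.9572 = 0.10146
  24: 1 × 0.105 × 0.9487 = 0.09961
  25: 1 × 0.088 × 0.9386 = 0.08260
  26: 1 × 0.090 × 0.9302 = 0.08372
  27: 1 × 0.086 × 0.9123 = 0.07846
  28: 1 × 0.069 × 0.9072 = 0.06260
  29: 1 × 0.059 × 0.8896 = 0.05249
  30: 1 × 0.054 × 0.8865 = 0.04787
  31: 1 × 0.054 × 0.8734 = 0.04716
  32: 1 × 0.050 × 0.8620 = 0.04310
  33: 1 × 0.032 × 0.8554 = 0.02737
Sum = 0.72644
NRR = 0.490 × 0.72644 = 0.35596

0.356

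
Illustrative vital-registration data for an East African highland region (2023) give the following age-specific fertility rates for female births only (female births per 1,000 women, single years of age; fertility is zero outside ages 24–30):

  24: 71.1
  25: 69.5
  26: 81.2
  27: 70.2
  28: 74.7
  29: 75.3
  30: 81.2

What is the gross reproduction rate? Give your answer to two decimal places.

Sum of female ASFRs = 71.1 + 69.5 + 81.2 + 70.2 + 74.7 + 75.3 + 81.2 = 523.2
GRR = 523.2 / 1000 = 0.5232

0.52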